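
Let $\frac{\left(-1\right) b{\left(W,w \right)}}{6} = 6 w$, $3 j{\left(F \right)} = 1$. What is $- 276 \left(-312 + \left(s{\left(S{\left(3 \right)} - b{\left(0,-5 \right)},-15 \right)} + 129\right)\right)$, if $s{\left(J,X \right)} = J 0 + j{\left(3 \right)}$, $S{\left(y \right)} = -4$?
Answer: $50416$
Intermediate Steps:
$j{\left(F \right)} = \frac{1}{3}$ ($j{\left(F \right)} = \frac{1}{3} \cdot 1 = \frac{1}{3}$)
$b{\left(W,w \right)} = - 36 w$ ($b{\left(W,w \right)} = - 6 \cdot 6 w = - 36 w$)
$s{\left(J,X \right)} = \frac{1}{3}$ ($s{\left(J,X \right)} = J 0 + \frac{1}{3} = 0 + \frac{1}{3} = \frac{1}{3}$)
$- 276 \left(-312 + \left(s{\left(S{\left(3 \right)} - b{\left(0,-5 \right)},-15 \right)} + 129\right)\right) = - 276 \left(-312 + \left(\frac{1}{3} + 129\right)\right) = - 276 \left(-312 + \frac{388}{3}\right) = \left(-276\right) \left(- \frac{548}{3}\right) = 50416$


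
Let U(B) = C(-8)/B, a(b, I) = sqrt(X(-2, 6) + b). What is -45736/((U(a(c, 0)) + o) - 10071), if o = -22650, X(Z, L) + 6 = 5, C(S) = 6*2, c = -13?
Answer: 3491897864/2498215653 - 91472*I*sqrt(14)/2498215653 ≈ 1.3978 - 0.000137*I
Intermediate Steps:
C(S) = 12
X(Z, L) = -1 (X(Z, L) = -6 + 5 = -1)
a(b, I) = sqrt(-1 + b)
U(B) = 12/B
-45736/((U(a(c, 0)) + o) - 10071) = -45736/((12/(sqrt(-1 - 13)) - 22650) - 10071) = -45736/((12/(sqrt(-14)) - 22650) - 10071) = -45736/((12/((I*sqrt(14))) - 22650) - 10071) = -45736/((12*(-I*sqrt(14)/14) - 22650) - 10071) = -45736/((-6*I*sqrt(14)/7 - 22650) - 10071) = -45736/((-22650 - 6*I*sqrt(14)/7) - 10071) = -45736/(-32721 - 6*I*sqrt(14)/7)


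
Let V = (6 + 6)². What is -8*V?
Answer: -1152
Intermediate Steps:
V = 144 (V = 12² = 144)
-8*V = -8*144 = -1152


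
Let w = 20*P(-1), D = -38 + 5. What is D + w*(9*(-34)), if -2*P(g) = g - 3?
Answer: -12273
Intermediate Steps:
D = -33
P(g) = 3/2 - g/2 (P(g) = -(g - 3)/2 = -(-3 + g)/2 = 3/2 - g/2)
w = 40 (w = 20*(3/2 - 1/2*(-1)) = 20*(3/2 + 1/2) = 20*2 = 40)
D + w*(9*(-34)) = -33 + 40*(9*(-34)) = -33 + 40*(-306) = -33 - 12240 = -12273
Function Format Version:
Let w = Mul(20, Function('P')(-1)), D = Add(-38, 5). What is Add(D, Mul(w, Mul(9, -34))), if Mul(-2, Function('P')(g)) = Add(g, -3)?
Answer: -12273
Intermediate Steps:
D = -33
Function('P')(g) = Add(Rational(3, 2), Mul(Rational(-1, 2), g)) (Function('P')(g) = Mul(Rational(-1, 2), Add(g, -3)) = Mul(Rational(-1, 2), Add(-3, g)) = Add(Rational(3, 2), Mul(Rational(-1, 2), g)))
w = 40 (w = Mul(20, Add(Rational(3, 2), Mul(Rational(-1, 2), -1))) = Mul(20, Add(Rational(3, 2), Rational(1, 2))) = Mul(20, 2) = 40)
Add(D, Mul(w, Mul(9, -34))) = Add(-33, Mul(40, Mul(9, -34))) = Add(-33, Mul(40, -306)) = Add(-33, -12240) = -12273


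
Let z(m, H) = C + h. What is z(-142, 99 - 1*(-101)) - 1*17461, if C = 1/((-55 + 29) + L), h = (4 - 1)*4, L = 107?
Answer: -1413368/81 ≈ -17449.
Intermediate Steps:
h = 12 (h = 3*4 = 12)
C = 1/81 (C = 1/((-55 + 29) + 107) = 1/(-26 + 107) = 1/81 ≈ 0.012346)
z(m, H) = 973/81 (z(m, H) = 1/81 + 12 = 973/81)
z(-142, 99 - 1*(-101)) - 1*17461 = 973/81 - 1*17461 = 973/81 - 17461 = -1413368/81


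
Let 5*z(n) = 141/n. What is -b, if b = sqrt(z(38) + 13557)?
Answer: -3*sqrt(54381610)/190 ≈ -116.44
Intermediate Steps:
z(n) = 141/(5*n) (z(n) = (141/n)/5 = 141/(5*n))
b = 3*sqrt(54381610)/190 (b = sqrt((141/5)/38 + 13557) = sqrt((141/5)*(1/38) + 13557) = sqrt(141/190 + 13557) = sqrt(2575971/190) = 3*sqrt(54381610)/190 ≈ 116.44)
-b = -3*sqrt(54381610)/190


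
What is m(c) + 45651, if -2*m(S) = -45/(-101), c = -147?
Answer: 9221457/202 ≈ 45651.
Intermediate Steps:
m(S) = -45/202 (m(S) = -(-45)/(2*(-101)) = -(-45)*(-1)/(2*101) = -1/2*45/101 = -45/202)
m(c) + 45651 = -45/202 + 45651 = 9221457/202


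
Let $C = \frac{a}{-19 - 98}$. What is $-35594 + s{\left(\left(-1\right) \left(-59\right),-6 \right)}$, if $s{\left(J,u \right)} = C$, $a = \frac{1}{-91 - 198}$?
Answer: $- \frac{1203539921}{33813} \approx -35594.0$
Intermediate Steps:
$a = - \frac{1}{289}$ ($a = \frac{1}{-289} = - \frac{1}{289} \approx -0.0034602$)
$C = \frac{1}{33813}$ ($C = - \frac{1}{289 \left(-19 - 98\right)} = - \frac{1}{289 \left(-117\right)} = \left(- \frac{1}{289}\right) \left(- \frac{1}{117}\right) = \frac{1}{33813} \approx 2.9574 \cdot 10^{-5}$)
$s{\left(J,u \right)} = \frac{1}{33813}$
$-35594 + s{\left(\left(-1\right) \left(-59\right),-6 \right)} = -35594 + \frac{1}{33813} = - \frac{1203539921}{33813}$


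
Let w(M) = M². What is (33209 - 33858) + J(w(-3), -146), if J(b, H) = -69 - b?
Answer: -727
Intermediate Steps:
(33209 - 33858) + J(w(-3), -146) = (33209 - 33858) + (-69 - 1*(-3)²) = -649 + (-69 - 1*9) = -649 + (-69 - 9) = -649 - 78 = -727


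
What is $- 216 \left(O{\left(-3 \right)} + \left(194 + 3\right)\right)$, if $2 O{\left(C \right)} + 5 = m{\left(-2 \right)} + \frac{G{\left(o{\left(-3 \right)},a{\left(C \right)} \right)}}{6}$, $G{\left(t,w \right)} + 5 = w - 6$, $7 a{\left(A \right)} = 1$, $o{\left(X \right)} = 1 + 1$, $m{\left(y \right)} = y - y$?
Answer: $- \frac{292716}{7} \approx -41817.0$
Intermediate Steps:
$m{\left(y \right)} = 0$
$o{\left(X \right)} = 2$
$a{\left(A \right)} = \frac{1}{7}$ ($a{\left(A \right)} = \frac{1}{7} \cdot 1 = \frac{1}{7}$)
$G{\left(t,w \right)} = -11 + w$ ($G{\left(t,w \right)} = -5 + \left(w - 6\right) = -5 + \left(-6 + w\right) = -11 + w$)
$O{\left(C \right)} = - \frac{143}{42}$ ($O{\left(C \right)} = - \frac{5}{2} + \frac{0 + \frac{-11 + \frac{1}{7}}{6}}{2} = - \frac{5}{2} + \frac{0 - \frac{38}{21}}{2} = - \frac{5}{2} + \frac{1}{2} \left(- \frac{38}{21}\right) = - \frac{5}{2} - \frac{19}{21} = - \frac{143}{42}$)
$- 216 \left(O{\left(-3 \right)} + \left(194 + 3\right)\right) = - 216 \left(- \frac{143}{42} + \left(194 + 3\right)\right) = - 216 \left(- \frac{143}{42} + 197\right) = \left(-216\right) \frac{8131}{42} = - \frac{292716}{7}$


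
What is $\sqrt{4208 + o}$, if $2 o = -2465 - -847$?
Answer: $\sqrt{3399} \approx 58.301$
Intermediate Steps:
$o = -809$ ($o = \frac{-2465 - -847}{2} = \frac{-2465 + 847}{2} = \frac{1}{2} \left(-1618\right) = -809$)
$\sqrt{4208 + o} = \sqrt{4208 - 809} = \sqrt{3399}$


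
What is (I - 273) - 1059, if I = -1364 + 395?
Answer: -2301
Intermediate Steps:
I = -969
(I - 273) - 1059 = (-969 - 273) - 1059 = -1242 - 1059 = -2301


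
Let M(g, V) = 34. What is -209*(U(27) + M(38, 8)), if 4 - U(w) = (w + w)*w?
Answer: 296780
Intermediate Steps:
U(w) = 4 - 2*w**2 (U(w) = 4 - (w + w)*w = 4 - 2*w*w = 4 - 2*w**2)
-209*(U(27) + M(38, 8)) = -209*((4 - 2*27**2) + 34) = -209*((4 - 2*729) + 34) = -209*((4 - 1458) + 34) = -209*(-1454 + 34) = -209*(-1420) = 296780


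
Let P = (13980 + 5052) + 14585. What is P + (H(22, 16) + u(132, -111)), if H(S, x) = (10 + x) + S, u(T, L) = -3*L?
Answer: 33998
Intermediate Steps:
P = 33617 (P = 19032 + 14585 = 33617)
H(S, x) = 10 + S + x
P + (H(22, 16) + u(132, -111)) = 33617 + ((10 + 22 + 16) - 3*(-111)) = 33617 + (48 + 333) = 33617 + 381 = 33998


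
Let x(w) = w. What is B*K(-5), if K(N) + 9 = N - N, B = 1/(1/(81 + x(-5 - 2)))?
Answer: -666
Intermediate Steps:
B = 74 (B = 1/(1/(81 + (-5 - 2))) = 1/(1/(81 - 7)) = 1/(1/74) = 74)
K(N) = -9 (K(N) = -9 + (N - N) = -9 + 0 = -9)
B*K(-5) = 74*(-9) = -666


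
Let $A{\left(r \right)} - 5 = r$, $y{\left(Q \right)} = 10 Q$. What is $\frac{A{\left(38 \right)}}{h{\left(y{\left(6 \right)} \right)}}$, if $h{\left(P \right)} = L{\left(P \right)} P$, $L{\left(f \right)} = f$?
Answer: $\frac{43}{3600} \approx 0.011944$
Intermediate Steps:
$A{\left(r \right)} = 5 + r$
$h{\left(P \right)} = P^{2}$ ($h{\left(P \right)} = P P = P^{2}$)
$\frac{A{\left(38 \right)}}{h{\left(y{\left(6 \right)} \right)}} = \frac{5 + 38}{\left(10 \cdot 6\right)^{2}} = \frac{43}{60^{2}} = \frac{43}{3600}$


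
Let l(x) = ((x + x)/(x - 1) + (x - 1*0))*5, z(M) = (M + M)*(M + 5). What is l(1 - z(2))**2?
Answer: 3080025/196 ≈ 15714.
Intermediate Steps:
z(M) = 2*M*(5 + M) (z(M) = (2*M)*(5 + M) = 2*M*(5 + M))
l(x) = 5*x + 10*x/(-1 + x) (l(x) = ((2*x)/(-1 + x) + (x + 0))*5 = (2*x/(-1 + x) + x)*5 = (x + 2*x/(-1 + x))*5 = 5*x + 10*x/(-1 + x))
l(1 - z(2))**2 = (5*(1 - 2*2*(5 + 2))*(1 + (1 - 2*2*(5 + 2)))/(-1 + (1 - 2*2*(5 + 2))))**2 = (5*(1 - 2*2*7)*(1 + (1 - 2*2*7))/(-1 + (1 - 2*2*7)))**2 = (5*(1 - 1*28)*(1 + (1 - 1*28))/(-1 + (1 - 1*28)))**2 = (5*(1 - 28)*(1 + (1 - 28))/(-1 + (1 - 28)))**2 = (5*(-27)*(1 - 27)/(-1 - 27))**2 = (5*(-27)*(-26)/(-28))**2 = (5*(-27)*(-1/28)*(-26))**2 = (-1755/14)**2 = 3080025/196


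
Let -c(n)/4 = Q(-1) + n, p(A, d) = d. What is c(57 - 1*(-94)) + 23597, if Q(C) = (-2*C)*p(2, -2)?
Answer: 23009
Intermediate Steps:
Q(C) = 4*C (Q(C) = -2*C*(-2) = 4*C)
c(n) = 16 - 4*n (c(n) = -4*(4*(-1) + n) = -4*(-4 + n) = 16 - 4*n)
c(57 - 1*(-94)) + 23597 = (16 - 4*(57 - 1*(-94))) + 23597 = (16 - 4*(57 + 94)) + 23597 = (16 - 4*151) + 23597 = (16 - 604) + 23597 = -588 + 23597 = 23009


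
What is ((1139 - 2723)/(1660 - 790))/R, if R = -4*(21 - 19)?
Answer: 33/145 ≈ 0.22759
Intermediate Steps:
R = -8 (R = -4*2 = -8)
((1139 - 2723)/(1660 - 790))/R = ((1139 - 2723)/(1660 - 790))/(-8) = -1584/870*(-⅛) = -1584*1/870*(-⅛) = -264/145*(-⅛) = 33/145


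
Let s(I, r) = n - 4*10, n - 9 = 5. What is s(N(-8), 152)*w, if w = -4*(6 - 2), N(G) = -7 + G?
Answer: 416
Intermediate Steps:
n = 14 (n = 9 + 5 = 14)
w = -16 (w = -4*4 = -16)
s(I, r) = -26 (s(I, r) = 14 - 4*10 = 14 - 40 = -26)
s(N(-8), 152)*w = -26*(-16) = 416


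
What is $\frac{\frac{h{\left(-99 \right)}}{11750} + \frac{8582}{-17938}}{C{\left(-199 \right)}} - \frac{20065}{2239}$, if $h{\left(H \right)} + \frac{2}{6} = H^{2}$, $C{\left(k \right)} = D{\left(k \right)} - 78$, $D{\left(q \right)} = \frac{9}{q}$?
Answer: $- \frac{49287016637831909}{5497011720595125} \approx -8.9661$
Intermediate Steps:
$C{\left(k \right)} = -78 + \frac{9}{k}$ ($C{\left(k \right)} = \frac{9}{k} - 78 = -78 + \frac{9}{k}$)
$h{\left(H \right)} = - \frac{1}{3} + H^{2}$
$\frac{\frac{h{\left(-99 \right)}}{11750} + \frac{8582}{-17938}}{C{\left(-199 \right)}} - \frac{20065}{2239} = \frac{\frac{- \frac{1}{3} + \left(-99\right)^{2}}{11750} + \frac{8582}{-17938}}{-78 + \frac{9}{-199}} - \frac{20065}{2239} = \frac{\left(- \frac{1}{3} + 9801\right) \frac{1}{11750} + 8582 \left(- \frac{1}{17938}\right)}{-78 + 9 \left(- \frac{1}{199}\right)} - \frac{20065}{2239} = \frac{\frac{29402}{3} \cdot \frac{1}{11750} - \frac{4291}{8969}}{-78 - \frac{9}{199}} - \frac{20065}{2239} = \frac{\frac{14701}{17625} - \frac{4291}{8969}}{- \frac{15531}{199}} - \frac{20065}{2239} = \frac{56224394}{158078625} \left(- \frac{199}{15531}\right) - \frac{20065}{2239} = - \frac{11188654406}{2455119124875} - \frac{20065}{2239} = - \frac{49287016637831909}{5497011720595125}$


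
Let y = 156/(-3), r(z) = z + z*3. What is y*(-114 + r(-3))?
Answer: 6552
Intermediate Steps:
r(z) = 4*z (r(z) = z + 3*z = 4*z)
y = -52 (y = 156*(-⅓) = -52)
y*(-114 + r(-3)) = -52*(-114 + 4*(-3)) = -52*(-114 - 12) = -52*(-126) = 6552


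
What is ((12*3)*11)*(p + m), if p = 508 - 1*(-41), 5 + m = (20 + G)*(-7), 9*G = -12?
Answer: 163680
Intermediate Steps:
G = -4/3 (G = (⅑)*(-12) = -4/3 ≈ -1.3333)
m = -407/3 (m = -5 + (20 - 4/3)*(-7) = -5 + (56/3)*(-7) = -5 - 392/3 = -407/3 ≈ -135.67)
p = 549 (p = 508 + 41 = 549)
((12*3)*11)*(p + m) = ((12*3)*11)*(549 - 407/3) = (36*11)*(1240/3) = 396*(1240/3) = 163680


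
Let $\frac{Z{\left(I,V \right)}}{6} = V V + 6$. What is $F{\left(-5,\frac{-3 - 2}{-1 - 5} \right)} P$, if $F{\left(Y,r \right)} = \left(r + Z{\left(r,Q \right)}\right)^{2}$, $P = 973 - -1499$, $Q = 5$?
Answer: $\frac{258868046}{3} \approx 8.6289 \cdot 10^{7}$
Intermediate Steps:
$P = 2472$ ($P = 973 + 1499 = 2472$)
$Z{\left(I,V \right)} = 36 + 6 V^{2}$ ($Z{\left(I,V \right)} = 6 \left(V V + 6\right) = 6 \left(V^{2} + 6\right) = 6 \left(6 + V^{2}\right) = 36 + 6 V^{2}$)
$F{\left(Y,r \right)} = \left(186 + r\right)^{2}$ ($F{\left(Y,r \right)} = \left(r + \left(36 + 6 \cdot 5^{2}\right)\right)^{2} = \left(r + \left(36 + 6 \cdot 25\right)\right)^{2} = \left(r + \left(36 + 150\right)\right)^{2} = \left(r + 186\right)^{2} = \left(186 + r\right)^{2}$)
$F{\left(-5,\frac{-3 - 2}{-1 - 5} \right)} P = \left(186 + \frac{-3 - 2}{-1 - 5}\right)^{2} \cdot 2472 = \left(186 - \frac{5}{-6}\right)^{2} \cdot 2472 = \left(186 - - \frac{5}{6}\right)^{2} \cdot 2472 = \left(186 + \frac{5}{6}\right)^{2} \cdot 2472 = \left(\frac{1121}{6}\right)^{2} \cdot 2472 = \frac{1256641}{36} \cdot 2472 = \frac{258868046}{3}$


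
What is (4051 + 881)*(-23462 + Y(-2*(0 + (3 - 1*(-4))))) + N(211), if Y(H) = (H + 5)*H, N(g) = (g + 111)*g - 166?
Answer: -115025376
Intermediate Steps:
N(g) = -166 + g*(111 + g) (N(g) = (111 + g)*g - 166 = g*(111 + g) - 166 = -166 + g*(111 + g))
Y(H) = H*(5 + H) (Y(H) = (5 + H)*H = H*(5 + H))
(4051 + 881)*(-23462 + Y(-2*(0 + (3 - 1*(-4))))) + N(211) = (4051 + 881)*(-23462 + (-2*(0 + (3 - 1*(-4))))*(5 - 2*(0 + (3 - 1*(-4))))) + (-166 + 211**2 + 111*211) = 4932*(-23462 + (-2*(0 + (3 + 4)))*(5 - 2*(0 + (3 + 4)))) + (-166 + 44521 + 23421) = 4932*(-23462 + (-2*(0 + 7))*(5 - 2*(0 + 7))) + 67776 = 4932*(-23462 + (-2*7)*(5 - 2*7)) + 67776 = 4932*(-23462 - 14*(5 - 14)) + 67776 = 4932*(-23462 - 14*(-9)) + 67776 = 4932*(-23462 + 126) + 67776 = 4932*(-23336) + 67776 = -115093152 + 67776 = -115025376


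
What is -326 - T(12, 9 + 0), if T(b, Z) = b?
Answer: -338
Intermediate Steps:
-326 - T(12, 9 + 0) = -326 - 1*12 = -326 - 12 = -338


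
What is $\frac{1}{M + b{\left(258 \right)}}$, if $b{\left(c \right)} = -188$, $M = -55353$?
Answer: $- \frac{1}{55541} \approx -1.8005 \cdot 10^{-5}$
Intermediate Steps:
$\frac{1}{M + b{\left(258 \right)}} = \frac{1}{-55353 - 188} = \frac{1}{-55541} = - \frac{1}{55541}$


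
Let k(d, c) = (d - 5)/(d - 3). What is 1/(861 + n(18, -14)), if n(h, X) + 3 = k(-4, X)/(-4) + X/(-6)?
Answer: 84/72241 ≈ 0.0011628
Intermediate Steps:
k(d, c) = (-5 + d)/(-3 + d)
n(h, X) = -93/28 - X/6 (n(h, X) = -3 + (((-5 - 4)/(-3 - 4))/(-4) + X/(-6)) = -3 + ((-9/(-7))*(-¼) + X*(-⅙)) = -3 + (-⅐*(-9)*(-¼) - X/6) = -3 + ((9/7)*(-¼) - X/6) = -3 + (-9/28 - X/6) = -93/28 - X/6)
1/(861 + n(18, -14)) = 1/(861 + (-93/28 - ⅙*(-14))) = 1/(861 + (-93/28 + 7/3)) = 1/(861 - 83/84) = 1/(72241/84) = 84/72241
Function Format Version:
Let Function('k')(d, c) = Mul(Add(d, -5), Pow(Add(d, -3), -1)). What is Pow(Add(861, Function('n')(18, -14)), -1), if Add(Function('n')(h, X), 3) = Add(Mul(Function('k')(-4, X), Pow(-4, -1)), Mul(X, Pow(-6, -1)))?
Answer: Rational(84, 72241) ≈ 0.0011628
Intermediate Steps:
Function('k')(d, c) = Mul(Pow(Add(-3, d), -1), Add(-5, d)) (Function('k')(d, c) = Mul(Add(-5, d), Pow(Add(-3, d), -1)) = Mul(Pow(Add(-3, d), -1), Add(-5, d)))
Function('n')(h, X) = Add(Rational(-93, 28), Mul(Rational(-1, 6), X)) (Function('n')(h, X) = Add(-3, Add(Mul(Mul(Pow(Add(-3, -4), -1), Add(-5, -4)), Pow(-4, -1)), Mul(X, Pow(-6, -1)))) = Add(-3, Add(Mul(Mul(Pow(-7, -1), -9), Rational(-1, 4)), Mul(X, Rational(-1, 6)))) = Add(-3, Add(Mul(Mul(Rational(-1, 7), -9), Rational(-1, 4)), Mul(Rational(-1, 6), X))) = Add(-3, Add(Mul(Rational(9, 7), Rational(-1, 4)), Mul(Rational(-1, 6), X))) = Add(-3, Add(Rational(-9, 28), Mul(Rational(-1, 6), X))) = Add(Rational(-93, 28), Mul(Rational(-1, 6), X)))
Pow(Add(861, Function('n')(18, -14)), -1) = Pow(Add(861, Add(Rational(-93, 28), Mul(Rational(-1, 6), -14))), -1) = Pow(Add(861, Add(Rational(-93, 28), Rational(7, 3))), -1) = Pow(Add(861, Rational(-83, 84)), -1) = Pow(Rational(72241, 84), -1) = Rational(84, 72241)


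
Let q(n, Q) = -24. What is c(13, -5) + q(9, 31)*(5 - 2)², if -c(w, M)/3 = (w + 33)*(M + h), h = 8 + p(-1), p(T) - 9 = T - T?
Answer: -1872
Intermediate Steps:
p(T) = 9 (p(T) = 9 + (T - T) = 9 + 0 = 9)
h = 17 (h = 8 + 9 = 17)
c(w, M) = -3*(17 + M)*(33 + w) (c(w, M) = -3*(w + 33)*(M + 17) = -3*(33 + w)*(17 + M) = -3*(17 + M)*(33 + w))
c(13, -5) + q(9, 31)*(5 - 2)² = (-1683 - 99*(-5) - 51*13 - 3*(-5)*13) - 24*(5 - 2)² = (-1683 + 495 - 663 + 195) - 24*3² = -1656 - 24*9 = -1656 - 216 = -1872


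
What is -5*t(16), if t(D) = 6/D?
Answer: -15/8 ≈ -1.8750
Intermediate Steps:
-5*t(16) = -30/16 = -5*3/8 = -15/8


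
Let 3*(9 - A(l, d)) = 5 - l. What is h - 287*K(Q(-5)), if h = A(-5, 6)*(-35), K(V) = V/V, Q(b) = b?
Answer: -1456/3 ≈ -485.33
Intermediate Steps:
A(l, d) = 22/3 + l/3 (A(l, d) = 9 - (5 - l)/3 = 9 + (-5/3 + l/3) = 22/3 + l/3)
K(V) = 1
h = -595/3 (h = (22/3 + (1/3)*(-5))*(-35) = (22/3 - 5/3)*(-35) = (17/3)*(-35) = -595/3 ≈ -198.33)
h - 287*K(Q(-5)) = -595/3 - 287*1 = -595/3 - 287 = -1456/3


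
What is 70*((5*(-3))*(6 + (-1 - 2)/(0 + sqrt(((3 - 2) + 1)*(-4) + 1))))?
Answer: -6300 - 450*I*sqrt(7) ≈ -6300.0 - 1190.6*I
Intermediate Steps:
70*((5*(-3))*(6 + (-1 - 2)/(0 + sqrt(((3 - 2) + 1)*(-4) + 1)))) = 70*(-15*(6 - 3/(0 + sqrt((1 + 1)*(-4) + 1)))) = 70*(-15*(6 - 3/(0 + sqrt(2*(-4) + 1)))) = 70*(-15*(6 - 3/(0 + sqrt(-8 + 1)))) = 70*(-15*(6 - 3/(0 + sqrt(-7)))) = 70*(-15*(6 - 3/(0 + I*sqrt(7)))) = 70*(-15*(6 - 3*(-I*sqrt(7)/7))) = 70*(-15*(6 - (-3)*I*sqrt(7)/7)) = 70*(-15*(6 + 3*I*sqrt(7)/7)) = 70*(-90 - 45*I*sqrt(7)/7) = -6300 - 450*I*sqrt(7)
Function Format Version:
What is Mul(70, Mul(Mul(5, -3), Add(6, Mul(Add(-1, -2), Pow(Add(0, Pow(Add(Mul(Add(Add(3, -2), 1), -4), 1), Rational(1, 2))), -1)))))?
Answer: Add(-6300, Mul(-450, I, Pow(7, Rational(1, 2)))) ≈ Add(-6300.0, Mul(-1190.6, I))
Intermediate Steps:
Mul(70, Mul(Mul(5, -3), Add(6, Mul(Add(-1, -2), Pow(Add(0, Pow(Add(Mul(Add(Add(3, -2), 1), -4), 1), Rational(1, 2))), -1))))) = Mul(70, Mul(-15, Add(6, Mul(-3, Pow(Add(0, Pow(Add(Mul(Add(1, 1), -4), 1), Rational(1, 2))), -1))))) = Mul(70, Mul(-15, Add(6, Mul(-3, Pow(Add(0, Pow(Add(Mul(2, -4), 1), Rational(1, 2))), -1))))) = Mul(70, Mul(-15, Add(6, Mul(-3, Pow(Add(0, Pow(Add(-8, 1), Rational(1, 2))), -1))))) = Mul(70, Mul(-15, Add(6, Mul(-3, Pow(Add(0, Pow(-7, Rational(1, 2))), -1))))) = Mul(70, Mul(-15, Add(6, Mul(-3, Pow(Add(0, Mul(I, Pow(7, Rational(1, 2)))), -1))))) = Mul(70, Mul(-15, Add(6, Mul(-3, Pow(Mul(I, Pow(7, Rational(1, 2))), -1))))) = Mul(70, Mul(-15, Add(6, Mul(-3, Mul(Rational(-1, 7), I, Pow(7, Rational(1, 2))))))) = Mul(70, Mul(-15, Add(6, Mul(Rational(3, 7), I, Pow(7, Rational(1, 2)))))) = Mul(70, Add(-90, Mul(Rational(-45, 7), I, Pow(7, Rational(1, 2))))) = Add(-6300, Mul(-450, I, Pow(7, Rational(1, 2))))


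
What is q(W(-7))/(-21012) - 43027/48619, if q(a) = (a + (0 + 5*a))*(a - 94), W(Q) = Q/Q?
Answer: -146158987/170263738 ≈ -0.85843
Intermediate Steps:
W(Q) = 1
q(a) = 6*a*(-94 + a) (q(a) = (a + 5*a)*(-94 + a) = (6*a)*(-94 + a) = 6*a*(-94 + a))
q(W(-7))/(-21012) - 43027/48619 = (6*1*(-94 + 1))/(-21012) - 43027/48619 = (6*1*(-93))*(-1/21012) - 43027*1/48619 = -558*(-1/21012) - 43027/48619 = 93/3502 - 43027/48619 = -146158987/170263738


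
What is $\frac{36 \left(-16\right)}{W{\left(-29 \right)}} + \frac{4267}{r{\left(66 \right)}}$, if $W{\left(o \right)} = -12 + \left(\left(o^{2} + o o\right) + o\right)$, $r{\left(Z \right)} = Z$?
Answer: $\frac{2321377}{36102} \approx 64.301$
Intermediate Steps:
$W{\left(o \right)} = -12 + o + 2 o^{2}$ ($W{\left(o \right)} = -12 + \left(\left(o^{2} + o^{2}\right) + o\right) = -12 + \left(2 o^{2} + o\right) = -12 + \left(o + 2 o^{2}\right) = -12 + o + 2 o^{2}$)
$\frac{36 \left(-16\right)}{W{\left(-29 \right)}} + \frac{4267}{r{\left(66 \right)}} = \frac{36 \left(-16\right)}{-12 - 29 + 2 \left(-29\right)^{2}} + \frac{4267}{66} = - \frac{576}{-12 - 29 + 2 \cdot 841} + 4267 \cdot \frac{1}{66} = - \frac{576}{-12 - 29 + 1682} + \frac{4267}{66} = - \frac{576}{1641} + \frac{4267}{66} = \left(-576\right) \frac{1}{1641} + \frac{4267}{66} = - \frac{192}{547} + \frac{4267}{66} = \frac{2321377}{36102}$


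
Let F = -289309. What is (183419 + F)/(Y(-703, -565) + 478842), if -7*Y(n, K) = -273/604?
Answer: -63957560/289220607 ≈ -0.22114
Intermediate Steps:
Y(n, K) = 39/604 (Y(n, K) = -(-39)/604 = -1/7*(-273/604) = 39/604)
(183419 + F)/(Y(-703, -565) + 478842) = (183419 - 289309)/(39/604 + 478842) = -105890/289220607/604 = -105890*604/289220607 = -63957560/289220607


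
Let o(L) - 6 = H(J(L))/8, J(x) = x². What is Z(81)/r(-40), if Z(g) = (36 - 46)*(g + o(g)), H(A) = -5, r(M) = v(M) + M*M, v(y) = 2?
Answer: -3455/6408 ≈ -0.53917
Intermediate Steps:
r(M) = 2 + M² (r(M) = 2 + M*M = 2 + M²)
o(L) = 43/8 (o(L) = 6 - 5/8 = 43/8)
Z(g) = -215/4 - 10*g (Z(g) = (36 - 46)*(g + 43/8) = -10*(43/8 + g) = -215/4 - 10*g)
Z(81)/r(-40) = (-215/4 - 10*81)/(2 + (-40)²) = (-215/4 - 810)/(2 + 1600) = -3455/4/1602 = -3455/4*1/1602 = -3455/6408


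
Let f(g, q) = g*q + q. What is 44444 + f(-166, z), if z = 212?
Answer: 9464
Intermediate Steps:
f(g, q) = q + g*q
44444 + f(-166, z) = 44444 + 212*(1 - 166) = 44444 + 212*(-165) = 44444 - 34980 = 9464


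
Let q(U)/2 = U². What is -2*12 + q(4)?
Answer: 8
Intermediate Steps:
q(U) = 2*U²
-2*12 + q(4) = -2*12 + 2*4² = -24 + 2*16 = -24 + 32 = 8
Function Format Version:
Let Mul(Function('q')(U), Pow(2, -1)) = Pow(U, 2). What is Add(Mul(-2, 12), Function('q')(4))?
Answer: 8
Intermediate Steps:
Function('q')(U) = Mul(2, Pow(U, 2))
Add(Mul(-2, 12), Function('q')(4)) = Add(Mul(-2, 12), Mul(2, Pow(4, 2))) = Add(-24, Mul(2, 16)) = Add(-24, 32) = 8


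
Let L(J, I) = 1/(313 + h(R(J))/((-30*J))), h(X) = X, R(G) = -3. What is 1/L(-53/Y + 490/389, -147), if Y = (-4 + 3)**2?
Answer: 62997121/201270 ≈ 313.00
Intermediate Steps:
Y = 1 (Y = (-1)**2 = 1)
L(J, I) = 1/(313 + 1/(10*J)) (L(J, I) = 1/(313 - 3*(-1/(30*J))) = 1/(313 - (-1)/(10*J)) = 1/(313 + 1/(10*J)))
1/L(-53/Y + 490/389, -147) = 1/(10*(-53/1 + 490/389)/(1 + 3130*(-53/1 + 490/389))) = 1/(10*(-53*1 + 490*(1/389))/(1 + 3130*(-53*1 + 490*(1/389)))) = 1/(10*(-53 + 490/389)/(1 + 3130*(-53 + 490/389))) = 1/(10*(-20127/389)/(1 + 3130*(-20127/389))) = 1/(10*(-20127/389)/(1 - 62997510/389)) = 1/(10*(-20127/389)/(-62997121/389)) = 1/(10*(-20127/389)*(-389/62997121)) = 1/(201270/62997121) = 62997121/201270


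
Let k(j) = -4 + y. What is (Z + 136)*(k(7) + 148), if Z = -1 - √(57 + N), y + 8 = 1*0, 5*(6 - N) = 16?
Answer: 18360 - 136*√1495/5 ≈ 17308.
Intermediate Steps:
N = 14/5 (N = 6 - ⅕*16 = 6 - 16/5 = 14/5 ≈ 2.8000)
y = -8 (y = -8 + 1*0 = -8 + 0 = -8)
Z = -1 - √1495/5 (Z = -1 - √(57 + 14/5) = -1 - √(299/5) = -1 - √1495/5 ≈ -8.7330)
k(j) = -12 (k(j) = -4 - 8 = -12)
(Z + 136)*(k(7) + 148) = ((-1 - √1495/5) + 136)*(-12 + 148) = (135 - √1495/5)*136 = 18360 - 136*√1495/5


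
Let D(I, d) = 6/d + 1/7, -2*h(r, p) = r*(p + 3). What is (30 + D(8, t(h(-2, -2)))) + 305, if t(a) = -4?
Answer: 4671/14 ≈ 333.64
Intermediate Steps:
h(r, p) = -r*(3 + p)/2 (h(r, p) = -r*(p + 3)/2 = -r*(3 + p)/2)
D(I, d) = 1/7 + 6/d (D(I, d) = 6/d + 1*(1/7) = 6/d + 1/7 = 1/7 + 6/d)
(30 + D(8, t(h(-2, -2)))) + 305 = (30 + (1/7)*(42 - 4)/(-4)) + 305 = (30 + (1/7)*(-1/4)*38) + 305 = (30 - 19/14) + 305 = 401/14 + 305 = 4671/14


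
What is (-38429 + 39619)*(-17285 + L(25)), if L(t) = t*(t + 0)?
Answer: -19825400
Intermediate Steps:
L(t) = t**2 (L(t) = t*t = t**2)
(-38429 + 39619)*(-17285 + L(25)) = (-38429 + 39619)*(-17285 + 25**2) = 1190*(-17285 + 625) = 1190*(-16660) = -19825400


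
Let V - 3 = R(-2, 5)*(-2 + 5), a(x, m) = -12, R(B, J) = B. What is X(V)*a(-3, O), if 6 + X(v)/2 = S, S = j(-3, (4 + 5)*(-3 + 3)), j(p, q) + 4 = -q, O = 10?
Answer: 240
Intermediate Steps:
j(p, q) = -4 - q
V = -3 (V = 3 - 2*(-2 + 5) = 3 - 2*3 = 3 - 6 = -3)
S = -4 (S = -4 - (4 + 5)*(-3 + 3) = -4 - 9*0 = -4 - 1*0 = -4 + 0 = -4)
X(v) = -20 (X(v) = -12 + 2*(-4) = -12 - 8 = -20)
X(V)*a(-3, O) = -20*(-12) = 240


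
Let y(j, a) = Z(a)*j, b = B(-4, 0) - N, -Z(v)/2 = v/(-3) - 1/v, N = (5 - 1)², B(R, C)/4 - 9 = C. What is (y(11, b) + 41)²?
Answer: 32069569/900 ≈ 35633.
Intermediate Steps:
B(R, C) = 36 + 4*C
N = 16 (N = 4² = 16)
Z(v) = 2/v + 2*v/3 (Z(v) = -2*(v/(-3) - 1/v) = -2*(v*(-⅓) - 1/v) = -2*(-v/3 - 1/v) = -2*(-1/v - v/3) = 2/v + 2*v/3)
b = 20 (b = (36 + 4*0) - 1*16 = (36 + 0) - 16 = 36 - 16 = 20)
y(j, a) = j*(2/a + 2*a/3) (y(j, a) = (2/a + 2*a/3)*j = j*(2/a + 2*a/3))
(y(11, b) + 41)² = ((⅔)*11*(3 + 20²)/20 + 41)² = ((⅔)*11*(1/20)*(3 + 400) + 41)² = ((⅔)*11*(1/20)*403 + 41)² = (4433/30 + 41)² = (5663/30)² = 32069569/900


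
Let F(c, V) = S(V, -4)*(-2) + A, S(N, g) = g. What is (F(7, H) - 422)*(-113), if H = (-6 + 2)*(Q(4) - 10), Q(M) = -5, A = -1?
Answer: 46895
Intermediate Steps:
H = 60 (H = (-6 + 2)*(-5 - 10) = -4*(-15) = 60)
F(c, V) = 7 (F(c, V) = -4*(-2) - 1 = 8 - 1 = 7)
(F(7, H) - 422)*(-113) = (7 - 422)*(-113) = -415*(-113) = 46895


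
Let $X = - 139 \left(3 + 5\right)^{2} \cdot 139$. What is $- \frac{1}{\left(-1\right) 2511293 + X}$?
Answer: $\frac{1}{3747837} \approx 2.6682 \cdot 10^{-7}$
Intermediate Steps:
$X = -1236544$ ($X = - 139 \cdot 8^{2} \cdot 139 = \left(-139\right) 64 \cdot 139 = \left(-8896\right) 139 = -1236544$)
$- \frac{1}{\left(-1\right) 2511293 + X} = - \frac{1}{\left(-1\right) 2511293 - 1236544} = - \frac{1}{-2511293 - 1236544} = - \frac{1}{-3747837} = \left(-1\right) \left(- \frac{1}{3747837}\right) = \frac{1}{3747837}$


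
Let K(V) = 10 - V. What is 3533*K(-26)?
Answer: 127188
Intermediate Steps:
3533*K(-26) = 3533*(10 - 1*(-26)) = 3533*(10 + 26) = 3533*36 = 127188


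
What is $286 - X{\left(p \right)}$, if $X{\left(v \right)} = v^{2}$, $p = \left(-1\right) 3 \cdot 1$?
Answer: $277$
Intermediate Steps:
$p = -3$ ($p = \left(-3\right) 1 = -3$)
$286 - X{\left(p \right)} = 286 - \left(-3\right)^{2} = 286 - 9 = 277$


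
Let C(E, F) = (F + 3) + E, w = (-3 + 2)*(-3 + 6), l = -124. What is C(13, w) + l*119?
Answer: -14743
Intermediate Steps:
w = -3 (w = -1*3 = -3)
C(E, F) = 3 + E + F (C(E, F) = (3 + F) + E = 3 + E + F)
C(13, w) + l*119 = (3 + 13 - 3) - 124*119 = 13 - 14756 = -14743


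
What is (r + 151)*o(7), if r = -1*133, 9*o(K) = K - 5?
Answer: 4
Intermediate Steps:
o(K) = -5/9 + K/9 (o(K) = (K - 5)/9 = (-5 + K)/9 = -5/9 + K/9)
r = -133
(r + 151)*o(7) = (-133 + 151)*(-5/9 + (⅑)*7) = 18*(-5/9 + 7/9) = 18*(2/9) = 4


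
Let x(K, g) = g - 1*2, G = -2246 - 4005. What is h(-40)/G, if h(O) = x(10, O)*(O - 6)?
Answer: -276/893 ≈ -0.30907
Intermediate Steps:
G = -6251
x(K, g) = -2 + g (x(K, g) = g - 2 = -2 + g)
h(O) = (-6 + O)*(-2 + O) (h(O) = (-2 + O)*(O - 6) = (-2 + O)*(-6 + O) = (-6 + O)*(-2 + O))
h(-40)/G = ((-6 - 40)*(-2 - 40))/(-6251) = -46*(-42)*(-1/6251) = 1932*(-1/6251) = -276/893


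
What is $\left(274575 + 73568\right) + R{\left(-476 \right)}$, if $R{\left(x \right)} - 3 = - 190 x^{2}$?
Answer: $-42701294$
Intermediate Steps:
$R{\left(x \right)} = 3 - 190 x^{2}$
$\left(274575 + 73568\right) + R{\left(-476 \right)} = \left(274575 + 73568\right) + \left(3 - 190 \left(-476\right)^{2}\right) = 348143 + \left(3 - 43049440\right) = 348143 - 43049437 = -42701294$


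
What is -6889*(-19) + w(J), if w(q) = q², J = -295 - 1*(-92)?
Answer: 172100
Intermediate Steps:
J = -203 (J = -295 + 92 = -203)
-6889*(-19) + w(J) = -6889*(-19) + (-203)² = 130891 + 41209 = 172100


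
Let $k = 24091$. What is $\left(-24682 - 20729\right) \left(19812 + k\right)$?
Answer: $-1993679133$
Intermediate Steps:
$\left(-24682 - 20729\right) \left(19812 + k\right) = \left(-24682 - 20729\right) \left(19812 + 24091\right) = \left(-45411\right) 43903 = -1993679133$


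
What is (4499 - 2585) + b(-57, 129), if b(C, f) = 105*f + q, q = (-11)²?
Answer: 15580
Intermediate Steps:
q = 121
b(C, f) = 121 + 105*f (b(C, f) = 105*f + 121 = 121 + 105*f)
(4499 - 2585) + b(-57, 129) = (4499 - 2585) + (121 + 105*129) = 1914 + (121 + 13545) = 1914 + 13666 = 15580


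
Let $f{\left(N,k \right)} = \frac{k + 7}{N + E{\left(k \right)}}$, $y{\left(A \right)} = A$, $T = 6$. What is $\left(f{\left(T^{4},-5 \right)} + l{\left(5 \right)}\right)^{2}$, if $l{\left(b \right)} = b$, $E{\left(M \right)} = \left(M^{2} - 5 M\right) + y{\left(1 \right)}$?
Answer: $\frac{45387169}{1814409} \approx 25.015$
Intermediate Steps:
$E{\left(M \right)} = 1 + M^{2} - 5 M$ ($E{\left(M \right)} = \left(M^{2} - 5 M\right) + 1 = 1 + M^{2} - 5 M$)
$f{\left(N,k \right)} = \frac{7 + k}{1 + N + k^{2} - 5 k}$ ($f{\left(N,k \right)} = \frac{k + 7}{N + \left(1 + k^{2} - 5 k\right)} = \frac{7 + k}{1 + N + k^{2} - 5 k}$)
$\left(f{\left(T^{4},-5 \right)} + l{\left(5 \right)}\right)^{2} = \left(\frac{7 - 5}{1 + 6^{4} + \left(-5\right)^{2} - -25} + 5\right)^{2} = \left(\frac{1}{1 + 1296 + 25 + 25} \cdot 2 + 5\right)^{2} = \left(\frac{1}{1347} \cdot 2 + 5\right)^{2} = \left(\frac{2}{1347} + 5\right)^{2} = \left(\frac{6737}{1347}\right)^{2} = \frac{45387169}{1814409}$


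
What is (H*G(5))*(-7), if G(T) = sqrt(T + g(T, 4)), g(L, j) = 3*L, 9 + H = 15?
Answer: -84*sqrt(5) ≈ -187.83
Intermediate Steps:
H = 6 (H = -9 + 15 = 6)
G(T) = 2*sqrt(T) (G(T) = sqrt(T + 3*T) = sqrt(4*T) = 2*sqrt(T))
(H*G(5))*(-7) = (6*(2*sqrt(5)))*(-7) = (12*sqrt(5))*(-7) = -84*sqrt(5)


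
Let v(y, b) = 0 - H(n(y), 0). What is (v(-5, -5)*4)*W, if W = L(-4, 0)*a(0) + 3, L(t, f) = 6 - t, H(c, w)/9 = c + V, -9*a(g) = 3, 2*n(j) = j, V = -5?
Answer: -90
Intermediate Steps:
n(j) = j/2
a(g) = -1/3 (a(g) = -1/9*3 = -1/3)
H(c, w) = -45 + 9*c (H(c, w) = 9*(c - 5) = 9*(-5 + c) = -45 + 9*c)
W = -1/3 (W = (6 - 1*(-4))*(-1/3) + 3 = (6 + 4)*(-1/3) + 3 = 10*(-1/3) + 3 = -10/3 + 3 = -1/3 ≈ -0.33333)
v(y, b) = 45 - 9*y/2 (v(y, b) = 0 - (-45 + 9*(y/2)) = 0 - (-45 + 9*y/2) = 0 + (45 - 9*y/2) = 45 - 9*y/2)
(v(-5, -5)*4)*W = ((45 - 9/2*(-5))*4)*(-1/3) = ((45 + 45/2)*4)*(-1/3) = ((135/2)*4)*(-1/3) = 270*(-1/3) = -90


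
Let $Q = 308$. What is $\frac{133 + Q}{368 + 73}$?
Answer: $1$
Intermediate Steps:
$\frac{133 + Q}{368 + 73} = \frac{133 + 308}{368 + 73} = \frac{441}{441} = 441 \cdot \frac{1}{441} = 1$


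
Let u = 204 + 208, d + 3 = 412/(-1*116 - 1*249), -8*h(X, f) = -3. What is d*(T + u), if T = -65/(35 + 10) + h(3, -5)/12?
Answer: -178201243/105120 ≈ -1695.2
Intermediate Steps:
h(X, f) = 3/8 (h(X, f) = -⅛*(-3) = 3/8)
T = -407/288 (T = -65/(35 + 10) + (3/8)/12 = -65/45 + (3/8)*(1/12) = -65*1/45 + 1/32 = -13/9 + 1/32 = -407/288 ≈ -1.4132)
d = -1507/365 (d = -3 + 412/(-1*116 - 1*249) = -3 + 412/(-116 - 249) = -3 + 412/(-365) = -3 + 412*(-1/365) = -3 - 412/365 = -1507/365 ≈ -4.1288)
u = 412
d*(T + u) = -1507*(-407/288 + 412)/365 = -1507/365*118249/288 = -178201243/105120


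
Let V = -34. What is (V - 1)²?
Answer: 1225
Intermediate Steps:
(V - 1)² = (-34 - 1)² = (-35)² = 1225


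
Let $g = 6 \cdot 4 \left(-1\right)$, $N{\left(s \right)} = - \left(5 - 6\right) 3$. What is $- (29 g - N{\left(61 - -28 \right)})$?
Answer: $699$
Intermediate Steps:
$N{\left(s \right)} = 3$ ($N{\left(s \right)} = - \left(-1\right) 3 = \left(-1\right) \left(-3\right) = 3$)
$g = -24$ ($g = 24 \left(-1\right) = -24$)
$- (29 g - N{\left(61 - -28 \right)}) = - (29 \left(-24\right) - 3) = - (-696 - 3) = \left(-1\right) \left(-699\right) = 699$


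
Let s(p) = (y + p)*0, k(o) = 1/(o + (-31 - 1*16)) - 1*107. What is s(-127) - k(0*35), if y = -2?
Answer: 5030/47 ≈ 107.02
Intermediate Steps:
k(o) = -107 + 1/(-47 + o) (k(o) = 1/(o + (-31 - 16)) - 107 = 1/(o - 47) - 107 = 1/(-47 + o) - 107 = -107 + 1/(-47 + o))
s(p) = 0 (s(p) = (-2 + p)*0 = 0)
s(-127) - k(0*35) = 0 - (5030 - 0*35)/(-47 + 0*35) = 0 - (5030 - 107*0)/(-47 + 0) = 0 - (5030 + 0)/(-47) = 0 - (-1)*5030/47 = 0 - 1*(-5030/47) = 0 + 5030/47 = 5030/47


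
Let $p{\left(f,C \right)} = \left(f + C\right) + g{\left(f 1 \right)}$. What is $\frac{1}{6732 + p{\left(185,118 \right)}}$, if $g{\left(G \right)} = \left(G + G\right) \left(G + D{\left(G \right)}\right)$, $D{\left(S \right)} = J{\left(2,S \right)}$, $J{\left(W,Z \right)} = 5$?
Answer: $\frac{1}{77335} \approx 1.2931 \cdot 10^{-5}$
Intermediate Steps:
$D{\left(S \right)} = 5$
$g{\left(G \right)} = 2 G \left(5 + G\right)$ ($g{\left(G \right)} = \left(G + G\right) \left(G + 5\right) = 2 G \left(5 + G\right)$)
$p{\left(f,C \right)} = C + f + 2 f \left(5 + f\right)$ ($p{\left(f,C \right)} = \left(f + C\right) + 2 f 1 \left(5 + f 1\right) = \left(C + f\right) + 2 f \left(5 + f\right) = C + f + 2 f \left(5 + f\right)$)
$\frac{1}{6732 + p{\left(185,118 \right)}} = \frac{1}{6732 + \left(118 + 185 + 2 \cdot 185 \left(5 + 185\right)\right)} = \frac{1}{6732 + \left(118 + 185 + 2 \cdot 185 \cdot 190\right)} = \frac{1}{6732 + \left(118 + 185 + 70300\right)} = \frac{1}{6732 + 70603} = \frac{1}{77335}$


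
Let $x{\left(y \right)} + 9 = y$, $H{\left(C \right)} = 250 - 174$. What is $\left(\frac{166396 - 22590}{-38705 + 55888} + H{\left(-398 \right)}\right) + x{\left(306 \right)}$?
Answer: $\frac{6553065}{17183} \approx 381.37$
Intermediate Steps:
$H{\left(C \right)} = 76$ ($H{\left(C \right)} = 250 - 174 = 76$)
$x{\left(y \right)} = -9 + y$
$\left(\frac{166396 - 22590}{-38705 + 55888} + H{\left(-398 \right)}\right) + x{\left(306 \right)} = \left(\frac{166396 - 22590}{-38705 + 55888} + 76\right) + \left(-9 + 306\right) = \left(\frac{143806}{17183} + 76\right) + 297 = \frac{1449714}{17183} + 297 = \frac{6553065}{17183}$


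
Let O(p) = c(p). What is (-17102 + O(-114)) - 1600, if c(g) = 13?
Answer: -18689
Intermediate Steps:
O(p) = 13
(-17102 + O(-114)) - 1600 = (-17102 + 13) - 1600 = -17089 - 1600 = -18689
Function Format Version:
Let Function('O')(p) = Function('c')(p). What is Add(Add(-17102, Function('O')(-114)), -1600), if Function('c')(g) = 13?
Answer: -18689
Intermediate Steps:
Function('O')(p) = 13
Add(Add(-17102, Function('O')(-114)), -1600) = Add(Add(-17102, 13), -1600) = Add(-17089, -1600) = -18689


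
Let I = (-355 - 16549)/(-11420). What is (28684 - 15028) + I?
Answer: 38992106/2855 ≈ 13657.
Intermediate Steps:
I = 4226/2855 (I = -16904*(-1/11420) = 4226/2855 ≈ 1.4802)
(28684 - 15028) + I = (28684 - 15028) + 4226/2855 = 13656 + 4226/2855 = 38992106/2855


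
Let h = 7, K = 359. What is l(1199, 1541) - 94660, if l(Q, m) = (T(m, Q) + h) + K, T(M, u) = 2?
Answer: -94292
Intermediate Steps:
l(Q, m) = 368 (l(Q, m) = (2 + 7) + 359 = 9 + 359 = 368)
l(1199, 1541) - 94660 = 368 - 94660 = -94292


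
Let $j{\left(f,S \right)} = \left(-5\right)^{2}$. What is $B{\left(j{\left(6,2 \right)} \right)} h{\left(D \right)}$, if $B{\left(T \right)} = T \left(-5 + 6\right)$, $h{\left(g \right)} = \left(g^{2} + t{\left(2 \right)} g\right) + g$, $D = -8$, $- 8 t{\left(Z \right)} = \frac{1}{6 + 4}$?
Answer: $\frac{2805}{2} \approx 1402.5$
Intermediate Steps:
$t{\left(Z \right)} = - \frac{1}{80}$ ($t{\left(Z \right)} = - \frac{1}{8 \left(6 + 4\right)} = - \frac{1}{8 \cdot 10} = \left(- \frac{1}{8}\right) \frac{1}{10} = - \frac{1}{80}$)
$h{\left(g \right)} = g^{2} + \frac{79 g}{80}$ ($h{\left(g \right)} = \left(g^{2} - \frac{g}{80}\right) + g = g^{2} + \frac{79 g}{80}$)
$j{\left(f,S \right)} = 25$
$B{\left(T \right)} = T$ ($B{\left(T \right)} = T 1 = T$)
$B{\left(j{\left(6,2 \right)} \right)} h{\left(D \right)} = 25 \cdot \frac{1}{80} \left(-8\right) \left(79 + 80 \left(-8\right)\right) = 25 \cdot \frac{1}{80} \left(-8\right) \left(79 - 640\right) = 25 \cdot \frac{1}{80} \left(-8\right) \left(-561\right) = 25 \cdot \frac{561}{10} = \frac{2805}{2}$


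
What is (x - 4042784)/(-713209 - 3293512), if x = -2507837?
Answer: 6550621/4006721 ≈ 1.6349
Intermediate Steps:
(x - 4042784)/(-713209 - 3293512) = (-2507837 - 4042784)/(-713209 - 3293512) = -6550621/(-4006721) = -6550621*(-1/4006721) = 6550621/4006721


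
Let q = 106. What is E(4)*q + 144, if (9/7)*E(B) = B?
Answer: 4264/9 ≈ 473.78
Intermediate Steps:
E(B) = 7*B/9
E(4)*q + 144 = ((7/9)*4)*106 + 144 = (28/9)*106 + 144 = 2968/9 + 144 = 4264/9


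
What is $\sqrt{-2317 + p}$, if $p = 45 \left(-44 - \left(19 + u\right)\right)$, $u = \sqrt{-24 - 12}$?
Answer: $\sqrt{-5152 - 270 i} \approx 1.88 - 71.802 i$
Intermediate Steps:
$u = 6 i$ ($u = \sqrt{-36} = 6 i \approx 6.0 i$)
$p = -2835 - 270 i$ ($p = 45 \left(-44 - \left(19 + 6 i\right)\right) = 45 \left(-63 - 6 i\right) = -2835 - 270 i \approx -2835.0 - 270.0 i$)
$\sqrt{-2317 + p} = \sqrt{-2317 - \left(2835 + 270 i\right)} = \sqrt{-5152 - 270 i}$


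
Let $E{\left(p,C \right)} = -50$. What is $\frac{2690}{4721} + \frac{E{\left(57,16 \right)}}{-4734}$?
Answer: $\frac{6485255}{11174607} \approx 0.58036$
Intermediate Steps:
$\frac{2690}{4721} + \frac{E{\left(57,16 \right)}}{-4734} = \frac{2690}{4721} - \frac{50}{-4734} = 2690 \cdot \frac{1}{4721} - - \frac{25}{2367} = \frac{2690}{4721} + \frac{25}{2367} = \frac{6485255}{11174607}$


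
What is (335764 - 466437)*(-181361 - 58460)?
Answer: 31338129533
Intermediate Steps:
(335764 - 466437)*(-181361 - 58460) = -130673*(-239821) = 31338129533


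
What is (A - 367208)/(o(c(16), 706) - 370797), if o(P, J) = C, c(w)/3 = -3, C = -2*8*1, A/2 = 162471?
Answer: 42266/370813 ≈ 0.11398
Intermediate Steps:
A = 324942 (A = 2*162471 = 324942)
C = -16 (C = -16*1 = -16)
c(w) = -9 (c(w) = 3*(-3) = -9)
o(P, J) = -16
(A - 367208)/(o(c(16), 706) - 370797) = (324942 - 367208)/(-16 - 370797) = -42266/(-370813) = -42266*(-1/370813) = 42266/370813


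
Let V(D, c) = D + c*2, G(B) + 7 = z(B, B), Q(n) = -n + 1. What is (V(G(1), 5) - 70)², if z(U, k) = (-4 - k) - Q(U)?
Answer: 5184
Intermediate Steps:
Q(n) = 1 - n
z(U, k) = -5 + U - k (z(U, k) = (-4 - k) - (1 - U) = (-4 - k) + (-1 + U) = -5 + U - k)
G(B) = -12 (G(B) = -7 + (-5 + B - B) = -7 - 5 = -12)
V(D, c) = D + 2*c
(V(G(1), 5) - 70)² = ((-12 + 2*5) - 70)² = ((-12 + 10) - 70)² = (-2 - 70)² = (-72)² = 5184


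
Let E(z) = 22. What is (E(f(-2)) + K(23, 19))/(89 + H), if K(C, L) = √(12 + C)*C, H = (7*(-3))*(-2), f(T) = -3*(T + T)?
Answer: 22/131 + 23*√35/131 ≈ 1.2066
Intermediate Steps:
f(T) = -6*T
H = 42 (H = -21*(-2) = 42)
K(C, L) = C*√(12 + C)
(E(f(-2)) + K(23, 19))/(89 + H) = (22 + 23*√(12 + 23))/(89 + 42) = (22 + 23*√35)/131 = (22 + 23*√35)*(1/131) = 22/131 + 23*√35/131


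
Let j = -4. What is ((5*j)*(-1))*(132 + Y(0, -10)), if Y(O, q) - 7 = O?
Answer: 2780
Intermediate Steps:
Y(O, q) = 7 + O
((5*j)*(-1))*(132 + Y(0, -10)) = ((5*(-4))*(-1))*(132 + (7 + 0)) = (-20*(-1))*(132 + 7) = 20*139 = 2780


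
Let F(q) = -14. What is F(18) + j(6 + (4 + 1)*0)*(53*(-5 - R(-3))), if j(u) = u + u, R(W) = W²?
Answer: -8918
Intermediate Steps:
j(u) = 2*u
F(18) + j(6 + (4 + 1)*0)*(53*(-5 - R(-3))) = -14 + (2*(6 + (4 + 1)*0))*(53*(-5 - 1*(-3)²)) = -14 + (2*(6 + 5*0))*(53*(-5 - 1*9)) = -14 + (2*(6 + 0))*(53*(-5 - 9)) = -14 + (2*6)*(53*(-14)) = -14 + 12*(-742) = -14 - 8904 = -8918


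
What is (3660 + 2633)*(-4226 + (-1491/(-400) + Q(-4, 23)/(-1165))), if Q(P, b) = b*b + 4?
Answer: -2476663244041/93200 ≈ -2.6574e+7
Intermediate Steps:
Q(P, b) = 4 + b² (Q(P, b) = b² + 4 = 4 + b²)
(3660 + 2633)*(-4226 + (-1491/(-400) + Q(-4, 23)/(-1165))) = (3660 + 2633)*(-4226 + (-1491/(-400) + (4 + 23²)/(-1165))) = 6293*(-4226 + (-1491*(-1/400) + (4 + 529)*(-1/1165))) = 6293*(-4226 + (1491/400 + 533*(-1/1165))) = 6293*(-4226 + (1491/400 - 533/1165)) = 6293*(-4226 + 304763/93200) = 6293*(-393558437/93200) = -2476663244041/93200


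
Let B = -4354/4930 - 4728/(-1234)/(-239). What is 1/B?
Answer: -363496295/326854211 ≈ -1.1121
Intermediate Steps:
B = -326854211/363496295 (B = -4354*1/4930 - 4728*(-1/1234)*(-1/239) = -2177/2465 + (2364/617)*(-1/239) = -2177/2465 - 2364/147463 = -326854211/363496295 ≈ -0.89920)
1/B = 1/(-326854211/363496295) = -363496295/326854211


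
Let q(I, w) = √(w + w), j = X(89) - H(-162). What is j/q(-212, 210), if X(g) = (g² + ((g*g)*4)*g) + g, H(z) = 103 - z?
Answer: 2827621*√105/210 ≈ 1.3797e+5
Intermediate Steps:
X(g) = g + g² + 4*g³ (X(g) = (g² + (g²*4)*g) + g = (g² + (4*g²)*g) + g = (g² + 4*g³) + g = g + g² + 4*g³)
j = 2827621 (j = 89*(1 + 89 + 4*89²) - (103 - 1*(-162)) = 89*(1 + 89 + 4*7921) - (103 + 162) = 89*(1 + 89 + 31684) - 1*265 = 89*31774 - 265 = 2827886 - 265 = 2827621)
q(I, w) = √2*√w (q(I, w) = √(2*w) = √2*√w)
j/q(-212, 210) = 2827621/((√2*√210)) = 2827621/((2*√105)) = 2827621*(√105/210) = 2827621*√105/210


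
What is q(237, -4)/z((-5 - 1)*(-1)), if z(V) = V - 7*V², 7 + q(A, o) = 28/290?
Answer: 1001/35670 ≈ 0.028063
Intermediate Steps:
q(A, o) = -1001/145 (q(A, o) = -7 + 28/290 = -7 + 28*(1/290) = -7 + 14/145 = -1001/145)
q(237, -4)/z((-5 - 1)*(-1)) = -1001*(-1/((1 - 7*(-5 - 1)*(-1))*(-5 - 1)))/145 = -1001*1/(6*(1 - (-42)*(-1)))/145 = -1001*1/(6*(1 - 7*6))/145 = -1001*1/(6*(1 - 42))/145 = -1001/(145*(6*(-41))) = -1001/145/(-246) = -1001/145*(-1/246) = 1001/35670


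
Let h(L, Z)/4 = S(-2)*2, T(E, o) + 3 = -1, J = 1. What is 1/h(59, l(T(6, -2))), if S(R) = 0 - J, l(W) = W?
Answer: -⅛ ≈ -0.12500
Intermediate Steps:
T(E, o) = -4 (T(E, o) = -3 - 1 = -4)
S(R) = -1 (S(R) = 0 - 1*1 = 0 - 1 = -1)
h(L, Z) = -8 (h(L, Z) = 4*(-1*2) = 4*(-2) = -8)
1/h(59, l(T(6, -2))) = 1/(-8) = -⅛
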